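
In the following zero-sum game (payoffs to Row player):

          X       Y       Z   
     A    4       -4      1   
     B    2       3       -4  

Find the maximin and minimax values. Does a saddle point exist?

Maximin = -4, Minimax = 1, Saddle: False

Work:
Row minimums: [-4, -4] → maximin = -4
Column maximums: [4, 3, 1] → minimax = 1
No saddle point (maximin ≠ minimax). Mixed strategy needed.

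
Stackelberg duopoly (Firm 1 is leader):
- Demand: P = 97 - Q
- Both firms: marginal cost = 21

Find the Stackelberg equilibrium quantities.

q₁* (leader) = 38.0, q₂* (follower) = 19.0

Work:
Follower's reaction: q₂ = (a - c - q₁)/2
Leader substitutes: π₁ = q₁·(a - q₁ - (a-c-q₁)/2 - c)
FOC: q₁* = (97 - 21)/2 = 38.00
Then: q₂* = (97 - 21 - 38.0)/2 = 19.00
Leader has first-mover advantage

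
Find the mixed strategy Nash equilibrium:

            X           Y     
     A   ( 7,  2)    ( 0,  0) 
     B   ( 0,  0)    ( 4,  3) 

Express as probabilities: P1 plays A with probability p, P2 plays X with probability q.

p = 0.6, q = 0.3636

Work:
Find probabilities that make opponent indifferent:
P2 chooses q to make P1 indifferent between A and B
P1 chooses p to make P2 indifferent between X and Y
Mixed NE: P1 plays (A: 0.6, B: 0.4), P2 plays (X: 0.3636, Y: 0.6364)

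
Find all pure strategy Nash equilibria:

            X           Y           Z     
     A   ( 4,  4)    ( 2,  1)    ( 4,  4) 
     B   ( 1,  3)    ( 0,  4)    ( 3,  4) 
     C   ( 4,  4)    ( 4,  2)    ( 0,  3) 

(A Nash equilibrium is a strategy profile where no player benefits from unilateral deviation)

Nash equilibrium: (A, X), (A, Z), (C, X)

Work:
Best responses:
  P1 vs X: payoffs [4, 1, 4] → best response A/C (payoff 4)
  P1 vs Y: payoffs [2, 0, 4] → best response C (payoff 4)
  P1 vs Z: payoffs [4, 3, 0] → best response A (payoff 4)
  P2 vs A: payoffs [4, 1, 4] → best response X/Z (payoff 4)
  P2 vs B: payoffs [3, 4, 4] → best response Y/Z (payoff 4)
  P2 vs C: payoffs [4, 2, 3] → best response X (payoff 4)
Mutual best responses: (A,X), (A,Z), (C,X) → Nash equilibria.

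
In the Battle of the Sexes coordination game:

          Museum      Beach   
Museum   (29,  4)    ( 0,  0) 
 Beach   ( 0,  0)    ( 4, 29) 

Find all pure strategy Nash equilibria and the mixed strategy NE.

Pure NE: (Museum, Museum) and (Beach, Beach); Mixed NE: p = 0.8788, q = 0.1212

Work:
Check pure NE:
(Museum, Museum): (29, 4) - no unilateral deviation beneficial
(Beach, Beach): (4, 29) - no unilateral deviation beneficial
Mixed NE: P1 plays Museum with p = 0.8788, P2 plays Museum with q = 0.1212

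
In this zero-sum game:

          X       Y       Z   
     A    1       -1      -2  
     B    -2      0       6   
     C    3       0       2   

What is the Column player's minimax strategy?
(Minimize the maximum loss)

Column should play Y, value = 0

Work:
Column player minimizes Row's maximum payoff:
Column X: max payoff to Row = 3
Column Y: max payoff to Row = 0
Column Z: max payoff to Row = 6
Minimum is 0, achieved by column Y.
Minimax strategy: Y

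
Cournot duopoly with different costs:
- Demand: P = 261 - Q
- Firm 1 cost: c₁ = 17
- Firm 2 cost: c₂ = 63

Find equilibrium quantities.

q₁* = 96.67, q₂* = 50.67

Work:
Reaction: q₁ = (261 - 17 - q₂)/2
Reaction: q₂ = (261 - 63 - q₁)/2
Solve simultaneously:
q₁* = (261 - 2×17 + 63)/3 = 96.67
q₂* = (261 - 2×63 + 17)/3 = 50.67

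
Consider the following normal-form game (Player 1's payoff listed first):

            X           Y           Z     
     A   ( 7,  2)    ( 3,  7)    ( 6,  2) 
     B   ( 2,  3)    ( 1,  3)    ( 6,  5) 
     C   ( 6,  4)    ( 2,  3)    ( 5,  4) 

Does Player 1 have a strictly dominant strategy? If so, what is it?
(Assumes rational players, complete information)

No strictly dominant strategy exists for Player 1

Work:
A strategy strictly dominates another if it gives a strictly higher payoff against every opponent action. Compare each pair of P1's strategies column-by-column:
  A vs B: [7 vs 2, 3 vs 1, 6 vs 6] → A does not strictly dominate B (column Z: 6 ≤ 6)
  A vs C: [7 vs 6, 3 vs 2, 6 vs 5] → A strictly dominates C
  B vs A: [2 vs 7, 1 vs 3, 6 vs 6] → B does not strictly dominate A (column X: 2 ≤ 7)
  B vs C: [2 vs 6, 1 vs 2, 6 vs 5] → B does not strictly dominate C (column X: 2 ≤ 6)
  C vs A: [6 vs 7, 2 vs 3, 5 vs 6] → C does not strictly dominate A (column X: 6 ≤ 7)
  C vs B: [6 vs 2, 2 vs 1, 5 vs 6] → C does not strictly dominate B (column Z: 5 ≤ 6)
No single strategy strictly dominates all others → no strictly dominant strategy.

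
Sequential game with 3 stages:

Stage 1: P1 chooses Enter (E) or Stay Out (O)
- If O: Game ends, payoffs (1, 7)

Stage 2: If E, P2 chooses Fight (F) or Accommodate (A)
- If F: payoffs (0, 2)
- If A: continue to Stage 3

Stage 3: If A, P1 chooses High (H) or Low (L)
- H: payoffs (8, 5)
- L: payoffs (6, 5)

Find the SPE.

SPE: (E, A, H); Outcome (8, 5)

Work:
Stage 3: P1 chooses H (8 vs 6)
Stage 2: P2: F->2, A->5 (anticipating H). Choose A
Stage 1: P1: O->1, E->8 (anticipating A, H). Choose E
SPE path: E -> A -> H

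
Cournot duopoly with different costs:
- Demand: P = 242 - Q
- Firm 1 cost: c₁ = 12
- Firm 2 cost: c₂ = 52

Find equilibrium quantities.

q₁* = 90.0, q₂* = 50.0

Work:
Reaction: q₁ = (242 - 12 - q₂)/2
Reaction: q₂ = (242 - 52 - q₁)/2
Solve simultaneously:
q₁* = (242 - 2×12 + 52)/3 = 90.0
q₂* = (242 - 2×52 + 12)/3 = 50.0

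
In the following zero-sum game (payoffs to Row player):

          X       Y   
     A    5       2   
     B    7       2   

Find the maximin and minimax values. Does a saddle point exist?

Maximin = 2, Minimax = 2, Saddle: True

Work:
Row minimums: [2, 2] → maximin = 2
Column maximums: [7, 2] → minimax = 2
Saddle point exists! Game value = 2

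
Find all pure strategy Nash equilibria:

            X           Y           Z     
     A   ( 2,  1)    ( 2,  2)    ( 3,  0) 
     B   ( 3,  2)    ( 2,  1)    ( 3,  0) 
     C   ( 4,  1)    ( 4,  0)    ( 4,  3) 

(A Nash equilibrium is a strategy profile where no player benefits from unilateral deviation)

Nash equilibrium: (C, Z)

Work:
Best responses:
  P1 vs X: payoffs [2, 3, 4] → best response C (payoff 4)
  P1 vs Y: payoffs [2, 2, 4] → best response C (payoff 4)
  P1 vs Z: payoffs [3, 3, 4] → best response C (payoff 4)
  P2 vs A: payoffs [1, 2, 0] → best response Y (payoff 2)
  P2 vs B: payoffs [2, 1, 0] → best response X (payoff 2)
  P2 vs C: payoffs [1, 0, 3] → best response Z (payoff 3)
Mutual best responses: (C,Z) → Nash equilibria.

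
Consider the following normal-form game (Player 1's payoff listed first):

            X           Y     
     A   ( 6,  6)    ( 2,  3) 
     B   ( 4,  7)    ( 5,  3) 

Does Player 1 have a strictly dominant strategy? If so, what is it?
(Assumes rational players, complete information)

No strictly dominant strategy exists for Player 1

Work:
A strategy strictly dominates another if it gives a strictly higher payoff against every opponent action. Compare each pair of P1's strategies column-by-column:
  A vs B: [6 vs 4, 2 vs 5] → A does not strictly dominate B (column Y: 2 ≤ 5)
  B vs A: [4 vs 6, 5 vs 2] → B does not strictly dominate A (column X: 4 ≤ 6)
No single strategy strictly dominates all others → no strictly dominant strategy.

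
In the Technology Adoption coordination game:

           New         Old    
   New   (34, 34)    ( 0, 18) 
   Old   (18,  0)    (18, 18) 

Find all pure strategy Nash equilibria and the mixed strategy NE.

Pure NE: (New, New) and (Old, Old); Mixed NE: p = 0.5294, q = 0.5294

Work:
Check pure NE:
(New, New): (34, 34) - no unilateral deviation beneficial
(Old, Old): (18, 18) - no unilateral deviation beneficial
Mixed NE: P1 plays New with p = 0.5294, P2 plays New with q = 0.5294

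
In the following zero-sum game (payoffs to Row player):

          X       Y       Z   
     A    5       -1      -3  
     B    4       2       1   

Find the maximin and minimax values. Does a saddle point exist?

Maximin = 1, Minimax = 1, Saddle: True

Work:
Row minimums: [-3, 1] → maximin = 1
Column maximums: [5, 2, 1] → minimax = 1
Saddle point exists! Game value = 1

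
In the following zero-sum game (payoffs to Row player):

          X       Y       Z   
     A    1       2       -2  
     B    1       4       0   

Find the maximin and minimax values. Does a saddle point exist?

Maximin = 0, Minimax = 0, Saddle: True

Work:
Row minimums: [-2, 0] → maximin = 0
Column maximums: [1, 4, 0] → minimax = 0
Saddle point exists! Game value = 0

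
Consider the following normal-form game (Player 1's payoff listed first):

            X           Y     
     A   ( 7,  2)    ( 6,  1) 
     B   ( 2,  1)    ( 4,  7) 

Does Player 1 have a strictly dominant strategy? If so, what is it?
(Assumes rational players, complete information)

Yes, Player 1's strictly dominant strategy is A

Work:
A strategy strictly dominates another if it gives a strictly higher payoff against every opponent action. Compare each pair of P1's strategies column-by-column:
  A vs B: [7 vs 2, 6 vs 4] → A strictly dominates B
  B vs A: [2 vs 7, 4 vs 6] → B does not strictly dominate A (column X: 2 ≤ 7)
A strictly dominates every other strategy → strictly dominant.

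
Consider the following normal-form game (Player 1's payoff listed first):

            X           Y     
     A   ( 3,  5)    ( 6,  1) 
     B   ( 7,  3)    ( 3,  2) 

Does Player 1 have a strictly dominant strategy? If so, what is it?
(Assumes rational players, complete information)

No strictly dominant strategy exists for Player 1

Work:
A strategy strictly dominates another if it gives a strictly higher payoff against every opponent action. Compare each pair of P1's strategies column-by-column:
  A vs B: [3 vs 7, 6 vs 3] → A does not strictly dominate B (column X: 3 ≤ 7)
  B vs A: [7 vs 3, 3 vs 6] → B does not strictly dominate A (column Y: 3 ≤ 6)
No single strategy strictly dominates all others → no strictly dominant strategy.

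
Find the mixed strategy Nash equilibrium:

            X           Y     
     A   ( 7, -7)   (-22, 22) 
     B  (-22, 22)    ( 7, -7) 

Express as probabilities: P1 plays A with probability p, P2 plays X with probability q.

p = 0.5, q = 0.5

Work:
Find probabilities that make opponent indifferent:
P2 chooses q to make P1 indifferent between A and B
P1 chooses p to make P2 indifferent between X and Y
Mixed NE: P1 plays (A: 0.5, B: 0.5), P2 plays (X: 0.5, Y: 0.5)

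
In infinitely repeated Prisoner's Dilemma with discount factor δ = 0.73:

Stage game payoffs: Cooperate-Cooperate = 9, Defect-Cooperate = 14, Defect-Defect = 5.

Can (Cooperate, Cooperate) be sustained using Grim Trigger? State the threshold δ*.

δ* = 0.5556; since δ = 0.73 ≥ 0.5556, cooperation can be sustained

Work:
For Grim Trigger:
Cooperate forever: 9/(1-δ)
Defect then punished: 14 + 5·δ/(1-δ)
Need: 9/(1-δ) ≥ 14 + 5·δ/(1-δ)
Solving: δ ≥ (T-R)/(T-P) = (14-9)/(14-5) = 0.5556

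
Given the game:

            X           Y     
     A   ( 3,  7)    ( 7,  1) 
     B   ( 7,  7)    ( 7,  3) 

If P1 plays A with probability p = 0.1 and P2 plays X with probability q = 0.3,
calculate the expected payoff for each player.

E[P1] = 6.88, E[P2] = 4.06

Work:
E[P1] = p·q·π₁(A,X) + p·(1-q)·π₁(A,Y) + (1-p)·q·π₁(B,X) + (1-p)·(1-q)·π₁(B,Y)
= 0.1·0.3·3 + 0.1·0.7·7 + 0.9·0.3·7 + 0.9·0.7·7
= 6.88

E[P2] = 4.06 (similar calculation)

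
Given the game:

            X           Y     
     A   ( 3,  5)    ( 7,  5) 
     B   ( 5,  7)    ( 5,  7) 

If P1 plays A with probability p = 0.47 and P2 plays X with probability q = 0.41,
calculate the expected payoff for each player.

E[P1] = 5.1692, E[P2] = 6.06

Work:
E[P1] = p·q·π₁(A,X) + p·(1-q)·π₁(A,Y) + (1-p)·q·π₁(B,X) + (1-p)·(1-q)·π₁(B,Y)
= 0.47·0.41·3 + 0.47·0.59·7 + 0.53·0.41·5 + 0.53·0.59·5
= 5.1692

E[P2] = 6.06 (similar calculation)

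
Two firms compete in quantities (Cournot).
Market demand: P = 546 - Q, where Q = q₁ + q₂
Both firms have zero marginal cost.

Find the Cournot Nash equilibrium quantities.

q₁* = q₂* = 182.0; P* = 182.0

Work:
Profit: π_i = P·q_i = (a - q_i - q_j)·q_i
FOC: ∂π_i/∂q_i = a - 2q_i - q_j = 0
Reaction function: q_i = (546 - q_j)/2
Symmetry: q* = 546/3 = 182.0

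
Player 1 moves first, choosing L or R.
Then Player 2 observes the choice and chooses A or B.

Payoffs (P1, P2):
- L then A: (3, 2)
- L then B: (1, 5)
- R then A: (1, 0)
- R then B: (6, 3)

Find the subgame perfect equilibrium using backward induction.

P1 plays R, P2 plays B after L and B after R; Payoff (6, 3)

Work:
Backward induction:
After L: P2 chooses B → P1 gets 1
After R: P2 chooses B → P1 gets 6
P1 chooses R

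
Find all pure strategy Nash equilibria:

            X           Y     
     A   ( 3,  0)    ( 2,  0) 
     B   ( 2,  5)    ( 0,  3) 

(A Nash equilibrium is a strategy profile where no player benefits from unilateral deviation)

Nash equilibrium: (A, X), (A, Y)

Work:
Best responses:
  P1 vs X: payoffs [3, 2] → best response A (payoff 3)
  P1 vs Y: payoffs [2, 0] → best response A (payoff 2)
  P2 vs A: payoffs [0, 0] → best response X/Y (payoff 0)
  P2 vs B: payoffs [5, 3] → best response X (payoff 5)
Mutual best responses: (A,X), (A,Y) → Nash equilibria.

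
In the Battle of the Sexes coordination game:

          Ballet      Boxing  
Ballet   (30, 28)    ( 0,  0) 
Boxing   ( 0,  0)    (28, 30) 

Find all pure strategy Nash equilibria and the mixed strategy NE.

Pure NE: (Ballet, Ballet) and (Boxing, Boxing); Mixed NE: p = 0.5172, q = 0.4828

Work:
Check pure NE:
(Ballet, Ballet): (30, 28) - no unilateral deviation beneficial
(Boxing, Boxing): (28, 30) - no unilateral deviation beneficial
Mixed NE: P1 plays Ballet with p = 0.5172, P2 plays Ballet with q = 0.4828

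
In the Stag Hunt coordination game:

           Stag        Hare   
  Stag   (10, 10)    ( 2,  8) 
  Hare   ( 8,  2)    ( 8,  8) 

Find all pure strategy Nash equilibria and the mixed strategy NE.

Pure NE: (Stag, Stag) and (Hare, Hare); Mixed NE: p = 0.75, q = 0.75

Work:
Check pure NE:
(Stag, Stag): (10, 10) - no unilateral deviation beneficial
(Hare, Hare): (8, 8) - no unilateral deviation beneficial
Mixed NE: P1 plays Stag with p = 0.75, P2 plays Stag with q = 0.75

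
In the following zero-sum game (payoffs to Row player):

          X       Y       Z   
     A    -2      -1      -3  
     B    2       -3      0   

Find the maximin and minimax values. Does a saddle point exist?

Maximin = -3, Minimax = -1, Saddle: False

Work:
Row minimums: [-3, -3] → maximin = -3
Column maximums: [2, -1, 0] → minimax = -1
No saddle point (maximin ≠ minimax). Mixed strategy needed.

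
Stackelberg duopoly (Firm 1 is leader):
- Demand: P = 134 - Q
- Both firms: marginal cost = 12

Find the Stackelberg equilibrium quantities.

q₁* (leader) = 61.0, q₂* (follower) = 30.5

Work:
Follower's reaction: q₂ = (a - c - q₁)/2
Leader substitutes: π₁ = q₁·(a - q₁ - (a-c-q₁)/2 - c)
FOC: q₁* = (134 - 12)/2 = 61.00
Then: q₂* = (134 - 12 - 61.0)/2 = 30.50
Leader has first-mover advantage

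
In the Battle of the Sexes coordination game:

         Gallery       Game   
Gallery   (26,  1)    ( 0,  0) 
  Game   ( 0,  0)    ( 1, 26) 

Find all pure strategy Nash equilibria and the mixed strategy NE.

Pure NE: (Gallery, Gallery) and (Game, Game); Mixed NE: p = 0.963, q = 0.037

Work:
Check pure NE:
(Gallery, Gallery): (26, 1) - no unilateral deviation beneficial
(Game, Game): (1, 26) - no unilateral deviation beneficial
Mixed NE: P1 plays Gallery with p = 0.963, P2 plays Gallery with q = 0.037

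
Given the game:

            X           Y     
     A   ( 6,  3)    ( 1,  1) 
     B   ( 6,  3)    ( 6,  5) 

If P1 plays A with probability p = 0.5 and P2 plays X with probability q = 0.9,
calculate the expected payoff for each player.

E[P1] = 5.75, E[P2] = 3.0

Work:
E[P1] = p·q·π₁(A,X) + p·(1-q)·π₁(A,Y) + (1-p)·q·π₁(B,X) + (1-p)·(1-q)·π₁(B,Y)
= 0.5·0.9·6 + 0.5·0.1·1 + 0.5·0.9·6 + 0.5·0.1·6
= 5.75

E[P2] = 3.0 (similar calculation)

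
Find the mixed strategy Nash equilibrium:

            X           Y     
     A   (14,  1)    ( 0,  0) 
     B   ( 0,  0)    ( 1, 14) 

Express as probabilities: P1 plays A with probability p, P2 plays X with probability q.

p = 0.9333, q = 0.0667

Work:
Find probabilities that make opponent indifferent:
P2 chooses q to make P1 indifferent between A and B
P1 chooses p to make P2 indifferent between X and Y
Mixed NE: P1 plays (A: 0.9333, B: 0.0667), P2 plays (X: 0.0667, Y: 0.9333)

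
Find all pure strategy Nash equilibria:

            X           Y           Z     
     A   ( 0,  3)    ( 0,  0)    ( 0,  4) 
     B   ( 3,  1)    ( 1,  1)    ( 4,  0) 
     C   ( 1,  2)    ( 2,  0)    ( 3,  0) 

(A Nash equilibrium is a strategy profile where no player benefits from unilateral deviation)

Nash equilibrium: (B, X)

Work:
Best responses:
  P1 vs X: payoffs [0, 3, 1] → best response B (payoff 3)
  P1 vs Y: payoffs [0, 1, 2] → best response C (payoff 2)
  P1 vs Z: payoffs [0, 4, 3] → best response B (payoff 4)
  P2 vs A: payoffs [3, 0, 4] → best response Z (payoff 4)
  P2 vs B: payoffs [1, 1, 0] → best response X/Y (payoff 1)
  P2 vs C: payoffs [2, 0, 0] → best response X (payoff 2)
Mutual best responses: (B,X) → Nash equilibria.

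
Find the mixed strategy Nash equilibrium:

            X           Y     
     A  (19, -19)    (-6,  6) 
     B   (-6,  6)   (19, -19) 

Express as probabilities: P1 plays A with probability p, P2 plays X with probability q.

p = 0.5, q = 0.5

Work:
Find probabilities that make opponent indifferent:
P2 chooses q to make P1 indifferent between A and B
P1 chooses p to make P2 indifferent between X and Y
Mixed NE: P1 plays (A: 0.5, B: 0.5), P2 plays (X: 0.5, Y: 0.5)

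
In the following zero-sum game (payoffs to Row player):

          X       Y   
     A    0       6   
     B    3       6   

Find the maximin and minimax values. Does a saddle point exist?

Maximin = 3, Minimax = 3, Saddle: True

Work:
Row minimums: [0, 3] → maximin = 3
Column maximums: [3, 6] → minimax = 3
Saddle point exists! Game value = 3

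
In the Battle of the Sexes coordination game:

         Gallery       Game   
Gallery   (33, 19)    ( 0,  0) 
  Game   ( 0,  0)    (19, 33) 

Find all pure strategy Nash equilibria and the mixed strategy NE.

Pure NE: (Gallery, Gallery) and (Game, Game); Mixed NE: p = 0.6346, q = 0.3654

Work:
Check pure NE:
(Gallery, Gallery): (33, 19) - no unilateral deviation beneficial
(Game, Game): (19, 33) - no unilateral deviation beneficial
Mixed NE: P1 plays Gallery with p = 0.6346, P2 plays Gallery with q = 0.3654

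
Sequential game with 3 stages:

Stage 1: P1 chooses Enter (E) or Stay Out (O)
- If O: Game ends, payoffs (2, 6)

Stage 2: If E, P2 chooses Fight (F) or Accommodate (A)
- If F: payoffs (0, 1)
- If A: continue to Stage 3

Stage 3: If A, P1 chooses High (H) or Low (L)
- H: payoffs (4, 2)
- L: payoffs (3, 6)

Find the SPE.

SPE: (E, A, H); Outcome (4, 2)

Work:
Stage 3: P1 chooses H (4 vs 3)
Stage 2: P2: F->1, A->2 (anticipating H). Choose A
Stage 1: P1: O->2, E->4 (anticipating A, H). Choose E
SPE path: E -> A -> H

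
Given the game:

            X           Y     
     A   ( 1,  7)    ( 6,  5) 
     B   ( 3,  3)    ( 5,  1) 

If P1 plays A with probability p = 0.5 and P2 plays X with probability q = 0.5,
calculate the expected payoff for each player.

E[P1] = 3.75, E[P2] = 4.0

Work:
E[P1] = p·q·π₁(A,X) + p·(1-q)·π₁(A,Y) + (1-p)·q·π₁(B,X) + (1-p)·(1-q)·π₁(B,Y)
= 0.5·0.5·1 + 0.5·0.5·6 + 0.5·0.5·3 + 0.5·0.5·5
= 3.75

E[P2] = 4.0 (similar calculation)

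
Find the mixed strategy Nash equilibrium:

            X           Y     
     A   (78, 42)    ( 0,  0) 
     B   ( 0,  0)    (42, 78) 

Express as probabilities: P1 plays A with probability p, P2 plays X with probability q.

p = 0.65, q = 0.35

Work:
Find probabilities that make opponent indifferent:
P2 chooses q to make P1 indifferent between A and B
P1 chooses p to make P2 indifferent between X and Y
Mixed NE: P1 plays (A: 0.65, B: 0.35), P2 plays (X: 0.35, Y: 0.65)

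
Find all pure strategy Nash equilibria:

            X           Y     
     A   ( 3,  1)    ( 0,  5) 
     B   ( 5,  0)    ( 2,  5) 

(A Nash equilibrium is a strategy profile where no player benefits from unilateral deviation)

Nash equilibrium: (B, Y)

Work:
Best responses:
  P1 vs X: payoffs [3, 5] → best response B (payoff 5)
  P1 vs Y: payoffs [0, 2] → best response B (payoff 2)
  P2 vs A: payoffs [1, 5] → best response Y (payoff 5)
  P2 vs B: payoffs [0, 5] → best response Y (payoff 5)
Mutual best responses: (B,Y) → Nash equilibria.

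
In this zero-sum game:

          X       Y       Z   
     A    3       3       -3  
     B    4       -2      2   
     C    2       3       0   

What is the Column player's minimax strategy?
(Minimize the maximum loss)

Column should play Z, value = 2

Work:
Column player minimizes Row's maximum payoff:
Column X: max payoff to Row = 4
Column Y: max payoff to Row = 3
Column Z: max payoff to Row = 2
Minimum is 2, achieved by column Z.
Minimax strategy: Z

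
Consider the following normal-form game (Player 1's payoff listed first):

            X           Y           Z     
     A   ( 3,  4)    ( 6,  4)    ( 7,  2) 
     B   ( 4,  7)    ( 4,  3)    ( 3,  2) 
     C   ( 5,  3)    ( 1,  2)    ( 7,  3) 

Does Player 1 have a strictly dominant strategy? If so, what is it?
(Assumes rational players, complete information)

No strictly dominant strategy exists for Player 1

Work:
A strategy strictly dominates another if it gives a strictly higher payoff against every opponent action. Compare each pair of P1's strategies column-by-column:
  A vs B: [3 vs 4, 6 vs 4, 7 vs 3] → A does not strictly dominate B (column X: 3 ≤ 4)
  A vs C: [3 vs 5, 6 vs 1, 7 vs 7] → A does not strictly dominate C (column X: 3 ≤ 5)
  B vs A: [4 vs 3, 4 vs 6, 3 vs 7] → B does not strictly dominate A (column Y: 4 ≤ 6)
  B vs C: [4 vs 5, 4 vs 1, 3 vs 7] → B does not strictly dominate C (column X: 4 ≤ 5)
  C vs A: [5 vs 3, 1 vs 6, 7 vs 7] → C does not strictly dominate A (column Y: 1 ≤ 6)
  C vs B: [5 vs 4, 1 vs 4, 7 vs 3] → C does not strictly dominate B (column Y: 1 ≤ 4)
No single strategy strictly dominates all others → no strictly dominant strategy.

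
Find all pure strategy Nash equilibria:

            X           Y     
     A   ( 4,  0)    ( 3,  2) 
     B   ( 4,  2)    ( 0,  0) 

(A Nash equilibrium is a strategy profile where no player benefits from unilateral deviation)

Nash equilibrium: (A, Y), (B, X)

Work:
Best responses:
  P1 vs X: payoffs [4, 4] → best response A/B (payoff 4)
  P1 vs Y: payoffs [3, 0] → best response A (payoff 3)
  P2 vs A: payoffs [0, 2] → best response Y (payoff 2)
  P2 vs B: payoffs [2, 0] → best response X (payoff 2)
Mutual best responses: (A,Y), (B,X) → Nash equilibria.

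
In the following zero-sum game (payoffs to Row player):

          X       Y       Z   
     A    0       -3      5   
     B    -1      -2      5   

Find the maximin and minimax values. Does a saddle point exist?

Maximin = -2, Minimax = -2, Saddle: True

Work:
Row minimums: [-3, -2] → maximin = -2
Column maximums: [0, -2, 5] → minimax = -2
Saddle point exists! Game value = -2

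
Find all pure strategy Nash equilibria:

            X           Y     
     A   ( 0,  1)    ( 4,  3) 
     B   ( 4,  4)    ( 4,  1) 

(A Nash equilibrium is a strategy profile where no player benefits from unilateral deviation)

Nash equilibrium: (A, Y), (B, X)

Work:
Best responses:
  P1 vs X: payoffs [0, 4] → best response B (payoff 4)
  P1 vs Y: payoffs [4, 4] → best response A/B (payoff 4)
  P2 vs A: payoffs [1, 3] → best response Y (payoff 3)
  P2 vs B: payoffs [4, 1] → best response X (payoff 4)
Mutual best responses: (A,Y), (B,X) → Nash equilibria.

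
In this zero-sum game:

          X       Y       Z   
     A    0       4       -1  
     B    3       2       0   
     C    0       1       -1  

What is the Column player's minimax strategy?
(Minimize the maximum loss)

Column should play Z, value = 0

Work:
Column player minimizes Row's maximum payoff:
Column X: max payoff to Row = 3
Column Y: max payoff to Row = 4
Column Z: max payoff to Row = 0
Minimum is 0, achieved by column Z.
Minimax strategy: Z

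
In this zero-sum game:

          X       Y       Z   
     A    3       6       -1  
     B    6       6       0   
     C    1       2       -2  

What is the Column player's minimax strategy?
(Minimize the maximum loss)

Column should play Z, value = 0

Work:
Column player minimizes Row's maximum payoff:
Column X: max payoff to Row = 6
Column Y: max payoff to Row = 6
Column Z: max payoff to Row = 0
Minimum is 0, achieved by column Z.
Minimax strategy: Z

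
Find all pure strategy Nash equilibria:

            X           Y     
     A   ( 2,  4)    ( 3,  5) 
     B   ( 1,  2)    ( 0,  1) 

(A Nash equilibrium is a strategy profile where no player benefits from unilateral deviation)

Nash equilibrium: (A, Y)

Work:
Best responses:
  P1 vs X: payoffs [2, 1] → best response A (payoff 2)
  P1 vs Y: payoffs [3, 0] → best response A (payoff 3)
  P2 vs A: payoffs [4, 5] → best response Y (payoff 5)
  P2 vs B: payoffs [2, 1] → best response X (payoff 2)
Mutual best responses: (A,Y) → Nash equilibria.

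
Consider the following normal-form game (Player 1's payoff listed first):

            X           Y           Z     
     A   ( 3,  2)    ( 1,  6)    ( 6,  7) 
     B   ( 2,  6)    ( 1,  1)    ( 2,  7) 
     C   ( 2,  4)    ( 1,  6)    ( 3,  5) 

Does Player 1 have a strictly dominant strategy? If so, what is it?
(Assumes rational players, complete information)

No strictly dominant strategy exists for Player 1

Work:
A strategy strictly dominates another if it gives a strictly higher payoff against every opponent action. Compare each pair of P1's strategies column-by-column:
  A vs B: [3 vs 2, 1 vs 1, 6 vs 2] → A does not strictly dominate B (column Y: 1 ≤ 1)
  A vs C: [3 vs 2, 1 vs 1, 6 vs 3] → A does not strictly dominate C (column Y: 1 ≤ 1)
  B vs A: [2 vs 3, 1 vs 1, 2 vs 6] → B does not strictly dominate A (column X: 2 ≤ 3)
  B vs C: [2 vs 2, 1 vs 1, 2 vs 3] → B does not strictly dominate C (column X: 2 ≤ 2)
  C vs A: [2 vs 3, 1 vs 1, 3 vs 6] → C does not strictly dominate A (column X: 2 ≤ 3)
  C vs B: [2 vs 2, 1 vs 1, 3 vs 2] → C does not strictly dominate B (column X: 2 ≤ 2)
No single strategy strictly dominates all others → no strictly dominant strategy.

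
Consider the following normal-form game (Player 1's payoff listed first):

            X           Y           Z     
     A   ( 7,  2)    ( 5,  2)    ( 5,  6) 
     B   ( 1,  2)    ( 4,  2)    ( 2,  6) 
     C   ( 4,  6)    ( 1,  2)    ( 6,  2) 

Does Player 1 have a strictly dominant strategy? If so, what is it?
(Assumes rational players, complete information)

No strictly dominant strategy exists for Player 1

Work:
A strategy strictly dominates another if it gives a strictly higher payoff against every opponent action. Compare each pair of P1's strategies column-by-column:
  A vs B: [7 vs 1, 5 vs 4, 5 vs 2] → A strictly dominates B
  A vs C: [7 vs 4, 5 vs 1, 5 vs 6] → A does not strictly dominate C (column Z: 5 ≤ 6)
  B vs A: [1 vs 7, 4 vs 5, 2 vs 5] → B does not strictly dominate A (column X: 1 ≤ 7)
  B vs C: [1 vs 4, 4 vs 1, 2 vs 6] → B does not strictly dominate C (column X: 1 ≤ 4)
  C vs A: [4 vs 7, 1 vs 5, 6 vs 5] → C does not strictly dominate A (column X: 4 ≤ 7)
  C vs B: [4 vs 1, 1 vs 4, 6 vs 2] → C does not strictly dominate B (column Y: 1 ≤ 4)
No single strategy strictly dominates all others → no strictly dominant strategy.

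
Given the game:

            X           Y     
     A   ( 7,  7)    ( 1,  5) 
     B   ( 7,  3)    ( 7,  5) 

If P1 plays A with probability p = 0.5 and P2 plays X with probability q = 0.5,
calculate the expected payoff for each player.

E[P1] = 5.5, E[P2] = 5.0

Work:
E[P1] = p·q·π₁(A,X) + p·(1-q)·π₁(A,Y) + (1-p)·q·π₁(B,X) + (1-p)·(1-q)·π₁(B,Y)
= 0.5·0.5·7 + 0.5·0.5·1 + 0.5·0.5·7 + 0.5·0.5·7
= 5.5

E[P2] = 5.0 (similar calculation)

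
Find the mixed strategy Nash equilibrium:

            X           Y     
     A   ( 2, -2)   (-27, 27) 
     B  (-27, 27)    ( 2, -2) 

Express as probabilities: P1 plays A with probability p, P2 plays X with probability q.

p = 0.5, q = 0.5

Work:
Find probabilities that make opponent indifferent:
P2 chooses q to make P1 indifferent between A and B
P1 chooses p to make P2 indifferent between X and Y
Mixed NE: P1 plays (A: 0.5, B: 0.5), P2 plays (X: 0.5, Y: 0.5)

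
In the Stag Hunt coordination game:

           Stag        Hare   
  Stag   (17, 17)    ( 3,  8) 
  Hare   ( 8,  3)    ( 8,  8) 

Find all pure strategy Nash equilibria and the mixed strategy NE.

Pure NE: (Stag, Stag) and (Hare, Hare); Mixed NE: p = 0.3571, q = 0.3571

Work:
Check pure NE:
(Stag, Stag): (17, 17) - no unilateral deviation beneficial
(Hare, Hare): (8, 8) - no unilateral deviation beneficial
Mixed NE: P1 plays Stag with p = 0.3571, P2 plays Stag with q = 0.3571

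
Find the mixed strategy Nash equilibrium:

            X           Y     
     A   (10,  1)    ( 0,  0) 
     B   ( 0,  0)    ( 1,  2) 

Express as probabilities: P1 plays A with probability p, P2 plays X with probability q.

p = 0.6667, q = 0.0909

Work:
Find probabilities that make opponent indifferent:
P2 chooses q to make P1 indifferent between A and B
P1 chooses p to make P2 indifferent between X and Y
Mixed NE: P1 plays (A: 0.6667, B: 0.3333), P2 plays (X: 0.0909, Y: 0.9091)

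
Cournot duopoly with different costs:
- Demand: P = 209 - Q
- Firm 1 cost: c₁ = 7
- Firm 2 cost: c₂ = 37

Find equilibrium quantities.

q₁* = 77.33, q₂* = 47.33

Work:
Reaction: q₁ = (209 - 7 - q₂)/2
Reaction: q₂ = (209 - 37 - q₁)/2
Solve simultaneously:
q₁* = (209 - 2×7 + 37)/3 = 77.33
q₂* = (209 - 2×37 + 7)/3 = 47.33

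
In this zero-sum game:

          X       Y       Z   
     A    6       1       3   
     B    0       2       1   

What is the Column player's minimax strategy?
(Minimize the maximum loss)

Column should play Y, value = 2

Work:
Column player minimizes Row's maximum payoff:
Column X: max payoff to Row = 6
Column Y: max payoff to Row = 2
Column Z: max payoff to Row = 3
Minimum is 2, achieved by column Y.
Minimax strategy: Y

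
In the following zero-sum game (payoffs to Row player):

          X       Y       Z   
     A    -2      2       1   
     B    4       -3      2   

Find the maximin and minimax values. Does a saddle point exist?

Maximin = -2, Minimax = 2, Saddle: False

Work:
Row minimums: [-2, -3] → maximin = -2
Column maximums: [4, 2, 2] → minimax = 2
No saddle point (maximin ≠ minimax). Mixed strategy needed.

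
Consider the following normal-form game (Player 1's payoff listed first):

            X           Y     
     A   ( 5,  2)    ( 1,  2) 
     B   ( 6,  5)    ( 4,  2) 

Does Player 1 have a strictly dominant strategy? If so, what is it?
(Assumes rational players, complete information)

Yes, Player 1's strictly dominant strategy is B

Work:
A strategy strictly dominates another if it gives a strictly higher payoff against every opponent action. Compare each pair of P1's strategies column-by-column:
  A vs B: [5 vs 6, 1 vs 4] → A does not strictly dominate B (column X: 5 ≤ 6)
  B vs A: [6 vs 5, 4 vs 1] → B strictly dominates A
B strictly dominates every other strategy → strictly dominant.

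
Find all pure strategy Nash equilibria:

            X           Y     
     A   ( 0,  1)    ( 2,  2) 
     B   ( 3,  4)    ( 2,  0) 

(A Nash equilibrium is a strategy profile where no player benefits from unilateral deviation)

Nash equilibrium: (A, Y), (B, X)

Work:
Best responses:
  P1 vs X: payoffs [0, 3] → best response B (payoff 3)
  P1 vs Y: payoffs [2, 2] → best response A/B (payoff 2)
  P2 vs A: payoffs [1, 2] → best response Y (payoff 2)
  P2 vs B: payoffs [4, 0] → best response X (payoff 4)
Mutual best responses: (A,Y), (B,X) → Nash equilibria.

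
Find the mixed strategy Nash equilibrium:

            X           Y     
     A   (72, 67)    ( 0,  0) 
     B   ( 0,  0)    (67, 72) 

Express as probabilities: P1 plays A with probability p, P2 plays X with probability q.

p = 0.518, q = 0.482

Work:
Find probabilities that make opponent indifferent:
P2 chooses q to make P1 indifferent between A and B
P1 chooses p to make P2 indifferent between X and Y
Mixed NE: P1 plays (A: 0.518, B: 0.482), P2 plays (X: 0.482, Y: 0.518)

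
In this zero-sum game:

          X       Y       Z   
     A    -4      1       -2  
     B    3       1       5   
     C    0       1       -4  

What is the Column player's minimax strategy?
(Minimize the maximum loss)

Column should play Y, value = 1

Work:
Column player minimizes Row's maximum payoff:
Column X: max payoff to Row = 3
Column Y: max payoff to Row = 1
Column Z: max payoff to Row = 5
Minimum is 1, achieved by column Y.
Minimax strategy: Y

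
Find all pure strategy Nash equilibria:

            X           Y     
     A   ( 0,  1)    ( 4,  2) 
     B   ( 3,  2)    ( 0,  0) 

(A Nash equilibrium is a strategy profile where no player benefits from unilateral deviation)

Nash equilibrium: (A, Y), (B, X)

Work:
Best responses:
  P1 vs X: payoffs [0, 3] → best response B (payoff 3)
  P1 vs Y: payoffs [4, 0] → best response A (payoff 4)
  P2 vs A: payoffs [1, 2] → best response Y (payoff 2)
  P2 vs B: payoffs [2, 0] → best response X (payoff 2)
Mutual best responses: (A,Y), (B,X) → Nash equilibria.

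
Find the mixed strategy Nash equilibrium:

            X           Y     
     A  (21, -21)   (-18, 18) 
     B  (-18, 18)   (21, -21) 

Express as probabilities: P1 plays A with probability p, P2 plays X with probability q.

p = 0.5, q = 0.5

Work:
Find probabilities that make opponent indifferent:
P2 chooses q to make P1 indifferent between A and B
P1 chooses p to make P2 indifferent between X and Y
Mixed NE: P1 plays (A: 0.5, B: 0.5), P2 plays (X: 0.5, Y: 0.5)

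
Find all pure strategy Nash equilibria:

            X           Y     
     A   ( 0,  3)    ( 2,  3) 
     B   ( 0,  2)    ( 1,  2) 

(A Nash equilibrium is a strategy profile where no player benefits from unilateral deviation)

Nash equilibrium: (A, X), (A, Y), (B, X)

Work:
Best responses:
  P1 vs X: payoffs [0, 0] → best response A/B (payoff 0)
  P1 vs Y: payoffs [2, 1] → best response A (payoff 2)
  P2 vs A: payoffs [3, 3] → best response X/Y (payoff 3)
  P2 vs B: payoffs [2, 2] → best response X/Y (payoff 2)
Mutual best responses: (A,X), (A,Y), (B,X) → Nash equilibria.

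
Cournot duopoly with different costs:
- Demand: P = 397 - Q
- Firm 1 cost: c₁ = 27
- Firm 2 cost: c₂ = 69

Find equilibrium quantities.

q₁* = 137.33, q₂* = 95.33

Work:
Reaction: q₁ = (397 - 27 - q₂)/2
Reaction: q₂ = (397 - 69 - q₁)/2
Solve simultaneously:
q₁* = (397 - 2×27 + 69)/3 = 137.33
q₂* = (397 - 2×69 + 27)/3 = 95.33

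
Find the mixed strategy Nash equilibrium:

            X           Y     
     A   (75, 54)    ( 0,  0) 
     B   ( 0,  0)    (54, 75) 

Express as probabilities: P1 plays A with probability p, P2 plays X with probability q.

p = 0.5814, q = 0.4186

Work:
Find probabilities that make opponent indifferent:
P2 chooses q to make P1 indifferent between A and B
P1 chooses p to make P2 indifferent between X and Y
Mixed NE: P1 plays (A: 0.5814, B: 0.4186), P2 plays (X: 0.4186, Y: 0.5814)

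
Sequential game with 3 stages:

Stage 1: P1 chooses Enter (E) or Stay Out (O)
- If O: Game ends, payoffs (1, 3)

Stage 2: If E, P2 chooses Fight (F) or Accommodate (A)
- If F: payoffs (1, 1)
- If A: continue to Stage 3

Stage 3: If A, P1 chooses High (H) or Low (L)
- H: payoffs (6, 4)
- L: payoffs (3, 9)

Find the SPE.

SPE: (E, A, H); Outcome (6, 4)

Work:
Stage 3: P1 chooses H (6 vs 3)
Stage 2: P2: F->1, A->4 (anticipating H). Choose A
Stage 1: P1: O->1, E->6 (anticipating A, H). Choose E
SPE path: E -> A -> H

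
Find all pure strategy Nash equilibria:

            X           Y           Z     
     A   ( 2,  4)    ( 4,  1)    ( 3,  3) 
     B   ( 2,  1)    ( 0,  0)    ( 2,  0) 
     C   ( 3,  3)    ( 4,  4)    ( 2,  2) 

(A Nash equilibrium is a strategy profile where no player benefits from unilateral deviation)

Nash equilibrium: (C, Y)

Work:
Best responses:
  P1 vs X: payoffs [2, 2, 3] → best response C (payoff 3)
  P1 vs Y: payoffs [4, 0, 4] → best response A/C (payoff 4)
  P1 vs Z: payoffs [3, 2, 2] → best response A (payoff 3)
  P2 vs A: payoffs [4, 1, 3] → best response X (payoff 4)
  P2 vs B: payoffs [1, 0, 0] → best response X (payoff 1)
  P2 vs C: payoffs [3, 4, 2] → best response Y (payoff 4)
Mutual best responses: (C,Y) → Nash equilibria.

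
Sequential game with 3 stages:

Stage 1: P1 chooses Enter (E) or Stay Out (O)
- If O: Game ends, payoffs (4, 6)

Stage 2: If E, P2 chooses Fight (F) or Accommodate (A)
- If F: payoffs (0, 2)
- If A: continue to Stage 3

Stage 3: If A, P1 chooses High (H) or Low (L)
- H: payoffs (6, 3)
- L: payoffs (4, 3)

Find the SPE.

SPE: (E, A, H); Outcome (6, 3)

Work:
Stage 3: P1 chooses H (6 vs 4)
Stage 2: P2: F->2, A->3 (anticipating H). Choose A
Stage 1: P1: O->4, E->6 (anticipating A, H). Choose E
SPE path: E -> A -> H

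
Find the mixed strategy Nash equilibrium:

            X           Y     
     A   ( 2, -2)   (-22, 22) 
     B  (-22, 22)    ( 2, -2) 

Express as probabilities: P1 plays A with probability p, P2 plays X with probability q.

p = 0.5, q = 0.5

Work:
Find probabilities that make opponent indifferent:
P2 chooses q to make P1 indifferent between A and B
P1 chooses p to make P2 indifferent between X and Y
Mixed NE: P1 plays (A: 0.5, B: 0.5), P2 plays (X: 0.5, Y: 0.5)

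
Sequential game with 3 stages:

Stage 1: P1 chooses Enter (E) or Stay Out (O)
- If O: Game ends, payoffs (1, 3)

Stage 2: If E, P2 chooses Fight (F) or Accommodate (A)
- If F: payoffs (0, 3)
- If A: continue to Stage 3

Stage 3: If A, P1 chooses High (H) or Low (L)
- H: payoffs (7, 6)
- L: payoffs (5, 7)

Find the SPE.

SPE: (E, A, H); Outcome (7, 6)

Work:
Stage 3: P1 chooses H (7 vs 5)
Stage 2: P2: F->3, A->6 (anticipating H). Choose A
Stage 1: P1: O->1, E->7 (anticipating A, H). Choose E
SPE path: E -> A -> H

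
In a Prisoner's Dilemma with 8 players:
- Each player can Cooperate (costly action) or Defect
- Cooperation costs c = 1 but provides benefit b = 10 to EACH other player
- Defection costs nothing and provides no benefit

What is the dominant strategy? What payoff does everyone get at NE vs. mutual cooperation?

Dominant: Defect; NE payoff = 0; Coop payoff = 69

Work:
Defect dominates (saves cost c = 1, benefit to others is external)
NE: All defect → everyone gets 0
If all cooperate: each receives (7)×10 - 1 = 69
Social dilemma: 69 > 0 but NE gives 0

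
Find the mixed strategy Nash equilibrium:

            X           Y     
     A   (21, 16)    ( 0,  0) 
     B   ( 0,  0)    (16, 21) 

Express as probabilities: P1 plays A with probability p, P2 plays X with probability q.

p = 0.5676, q = 0.4324

Work:
Find probabilities that make opponent indifferent:
P2 chooses q to make P1 indifferent between A and B
P1 chooses p to make P2 indifferent between X and Y
Mixed NE: P1 plays (A: 0.5676, B: 0.4324), P2 plays (X: 0.4324, Y: 0.5676)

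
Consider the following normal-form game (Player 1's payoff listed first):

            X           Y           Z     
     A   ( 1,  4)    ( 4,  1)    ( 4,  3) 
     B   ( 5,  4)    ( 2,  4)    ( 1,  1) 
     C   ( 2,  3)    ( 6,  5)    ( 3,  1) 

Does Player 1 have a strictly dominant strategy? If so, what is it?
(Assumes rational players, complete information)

No strictly dominant strategy exists for Player 1

Work:
A strategy strictly dominates another if it gives a strictly higher payoff against every opponent action. Compare each pair of P1's strategies column-by-column:
  A vs B: [1 vs 5, 4 vs 2, 4 vs 1] → A does not strictly dominate B (column X: 1 ≤ 5)
  A vs C: [1 vs 2, 4 vs 6, 4 vs 3] → A does not strictly dominate C (column X: 1 ≤ 2)
  B vs A: [5 vs 1, 2 vs 4, 1 vs 4] → B does not strictly dominate A (column Y: 2 ≤ 4)
  B vs C: [5 vs 2, 2 vs 6, 1 vs 3] → B does not strictly dominate C (column Y: 2 ≤ 6)
  C vs A: [2 vs 1, 6 vs 4, 3 vs 4] → C does not strictly dominate A (column Z: 3 ≤ 4)
  C vs B: [2 vs 5, 6 vs 2, 3 vs 1] → C does not strictly dominate B (column X: 2 ≤ 5)
No single strategy strictly dominates all others → no strictly dominant strategy.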